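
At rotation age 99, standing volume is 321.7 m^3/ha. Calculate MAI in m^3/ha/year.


Formula: MAI = Total Volume / Stand Age
MAI = 321.7 m^3/ha / 99 years
MAI = 3.25 m^3/ha/year

3.25


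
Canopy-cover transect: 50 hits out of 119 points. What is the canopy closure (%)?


Formula: Canopy closure = covered points / total points * 100
Closure = 50 / 119 * 100
Closure = 0.4202 * 100 = 42.0%

42.0


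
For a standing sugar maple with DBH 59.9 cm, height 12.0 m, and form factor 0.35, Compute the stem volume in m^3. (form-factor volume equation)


Formula: V = pi * (DBH/200)^2 * H * ff
Radius = DBH/200 = 59.9/200 = 0.2995 m
Radius^2 = 0.2995^2 = 0.08970025 m^2
V = pi * 0.08970025 * 12.0 * 0.35
V = 1.184 m^3

1.184


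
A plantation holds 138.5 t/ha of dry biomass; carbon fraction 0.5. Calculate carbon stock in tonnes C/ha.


Formula: Carbon Stock = Biomass * Carbon Fraction
C = 138.5 t/ha * 0.5
C = 69.3 t C/ha

69.3


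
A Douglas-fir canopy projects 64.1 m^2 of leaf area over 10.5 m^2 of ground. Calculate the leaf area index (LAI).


Formula: LAI = total leaf area / ground area  (dimensionless)
LAI = 64.1 m^2 / 10.5 m^2
LAI = 6.1

6.1


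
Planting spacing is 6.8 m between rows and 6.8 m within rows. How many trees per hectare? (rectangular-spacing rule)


Formula: TPH = 10000 m^2/ha / (spacing_x * spacing_y)
Area per tree = 6.8 m * 6.8 m = 46.24 m^2
TPH = 10000 / 46.24 = 216 trees/ha

216


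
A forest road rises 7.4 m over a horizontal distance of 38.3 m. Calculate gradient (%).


Formula: Gradient = rise / run * 100
Gradient = 7.4 / 38.3 * 100 = 19.3%

19.3


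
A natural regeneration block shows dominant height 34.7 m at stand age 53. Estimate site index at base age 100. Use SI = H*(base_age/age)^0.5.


Formula: SI = H_dom * (base_age / age)^0.5
Age ratio = 100 / 53 = 1.88679
sqrt(age_ratio) = 1.37361
SI = 34.7 * 1.37361 = 47.7 m

47.7


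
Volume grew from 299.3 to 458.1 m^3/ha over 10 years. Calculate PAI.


Formula: PAI = (V_T2 - V_T1) / (T2 - T1)
Volume increment = 458.1 - 299.3 = 158.8 m^3/ha
PAI = 158.8 / 10 = 15.88 m^3/ha/year

15.88


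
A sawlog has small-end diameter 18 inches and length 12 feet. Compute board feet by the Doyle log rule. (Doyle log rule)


Doyle: BF = (D - 4)^2 * L / 16
Adjusted diameter = 18 - 4 = 14 in
(D-4)^2 = 14^2 = 196
BF = 196 * 12 / 16 = 147 BF

147


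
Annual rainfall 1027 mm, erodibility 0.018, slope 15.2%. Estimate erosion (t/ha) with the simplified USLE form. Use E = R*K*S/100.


Formula: E = R * K * S / 100  (simplified USLE)
R * K = 1027 * 0.018 = 18.486
E = 18.486 * 15.2 / 100 = 2.81 t/ha

2.81


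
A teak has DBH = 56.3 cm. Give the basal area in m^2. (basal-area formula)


Formula: BA = pi * (DBH/2)^2 / 10000  (cm^2 to m^2)
Radius = DBH/2 = 56.3/2 = 28.15 cm
BA = pi * 28.15^2 / 10000
   = 2489.4687 cm^2 / 10000
   = 0.2489 m^2

0.2489


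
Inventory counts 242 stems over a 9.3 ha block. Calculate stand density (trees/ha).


Formula: Stand Density = N_trees / Area_ha
Density = 242 trees / 9.3 ha
Density = 26 trees/ha

26


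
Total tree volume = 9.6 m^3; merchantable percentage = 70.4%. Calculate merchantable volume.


Formula: MV = V_total * (merchantable_pct / 100)
Merchantable fraction = 70.4% / 100 = 0.704
MV = 9.6 m^3 * 0.704 = 6.758 m^3

6.758


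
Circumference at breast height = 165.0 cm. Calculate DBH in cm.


Formula: DBH = C / pi
DBH = 165.0 / pi
pi = 3.14159...
DBH = 52.5 cm

52.5


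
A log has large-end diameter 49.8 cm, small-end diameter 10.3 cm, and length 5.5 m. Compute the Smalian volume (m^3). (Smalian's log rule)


Smalian: V = (A1 + A2)/2 * L,  A = pi*(D/200)^2
A1 = pi*(49.8/200)^2 = 0.194782 m^2
A2 = pi*(10.3/200)^2 = 0.008332 m^2
V = (0.194782+0.008332)/2*5.5 = 0.5586 m^3

0.5586


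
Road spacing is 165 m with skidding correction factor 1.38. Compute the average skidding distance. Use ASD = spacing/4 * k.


Formula: ASD = (spacing / 4) * correction
Uncorrected distance = spacing / 4 = 165 / 4 = 41.25 m
ASD = 41.25 * 1.38 = 57 m

57


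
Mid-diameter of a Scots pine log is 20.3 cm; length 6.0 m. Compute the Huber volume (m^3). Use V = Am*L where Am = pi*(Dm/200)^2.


Huber: V = Am * L,  Am = pi*(Dm/200)^2
Am = pi*(20.3/200)^2 = 0.032365 m^2
V = 0.032365*6.0 = 0.1942 m^3

0.1942


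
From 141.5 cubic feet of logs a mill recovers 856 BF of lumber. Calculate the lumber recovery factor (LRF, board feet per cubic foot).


Formula: LRF = Lumber Output (BF) / Log Input (ft^3)
LRF = 856 BF / 141.5 ft^3
LRF = 6.05 BF/ft^3

6.05


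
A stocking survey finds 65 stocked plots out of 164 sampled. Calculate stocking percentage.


Formula: Stocking % = stocked plots / total plots * 100
Stocking = 65 / 164 * 100
Stocking = 0.3963 * 100 = 39.6%

39.6


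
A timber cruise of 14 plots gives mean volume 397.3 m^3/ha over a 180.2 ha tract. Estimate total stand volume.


Formula: Total Volume = Mean Volume per ha * Total Area
Total Volume = 397.3 m^3/ha * 180.2 ha
Total Volume = 71593 m^3

71593


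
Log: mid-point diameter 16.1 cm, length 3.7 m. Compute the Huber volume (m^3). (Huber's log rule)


Huber: V = Am * L,  Am = pi*(Dm/200)^2
Am = pi*(16.1/200)^2 = 0.020358 m^2
V = 0.020358*3.7 = 0.0753 m^3

0.0753


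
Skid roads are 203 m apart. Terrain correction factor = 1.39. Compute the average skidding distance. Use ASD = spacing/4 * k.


Formula: ASD = (spacing / 4) * correction
Uncorrected distance = spacing / 4 = 203 / 4 = 50.75 m
ASD = 50.75 * 1.39 = 71 m

71


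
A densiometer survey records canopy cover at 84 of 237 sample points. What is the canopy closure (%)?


Formula: Canopy closure = covered points / total points * 100
Closure = 84 / 237 * 100
Closure = 0.3544 * 100 = 35.4%

35.4


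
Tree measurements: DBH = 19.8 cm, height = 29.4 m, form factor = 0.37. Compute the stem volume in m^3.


Formula: V = pi * (DBH/200)^2 * H * ff
Radius = DBH/200 = 19.8/200 = 0.099 m
Radius^2 = 0.099^2 = 0.009801 m^2
V = pi * 0.009801 * 29.4 * 0.37
V = 0.335 m^3

0.335


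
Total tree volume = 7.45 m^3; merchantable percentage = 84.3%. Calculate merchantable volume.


Formula: MV = V_total * (merchantable_pct / 100)
Merchantable fraction = 84.3% / 100 = 0.843
MV = 7.45 m^3 * 0.843 = 6.28 m^3

6.28


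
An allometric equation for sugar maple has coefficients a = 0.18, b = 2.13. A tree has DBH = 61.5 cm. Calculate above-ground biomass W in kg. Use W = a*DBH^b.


Formula: W = a * DBH^b  (allometric power law)
DBH^b = 61.5^2.13 = 6461.0633
W = 0.18 * 6461.0633 = 1163.0 kg

1163.0


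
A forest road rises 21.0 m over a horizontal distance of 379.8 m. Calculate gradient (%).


Formula: Gradient = rise / run * 100
Gradient = 21.0 / 379.8 * 100 = 5.5%

5.5


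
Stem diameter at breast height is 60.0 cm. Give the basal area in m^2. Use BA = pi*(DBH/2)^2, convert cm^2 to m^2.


Formula: BA = pi * (DBH/2)^2 / 10000  (cm^2 to m^2)
Radius = DBH/2 = 60.0/2 = 30.0 cm
BA = pi * 30.0^2 / 10000
   = 2827.4334 cm^2 / 10000
   = 0.2827 m^2

0.2827


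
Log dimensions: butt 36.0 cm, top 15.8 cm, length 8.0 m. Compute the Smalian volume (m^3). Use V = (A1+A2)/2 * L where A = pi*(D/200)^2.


Smalian: V = (A1 + A2)/2 * L,  A = pi*(D/200)^2
A1 = pi*(36.0/200)^2 = 0.101788 m^2
A2 = pi*(15.8/200)^2 = 0.019607 m^2
V = (0.101788+0.019607)/2*8.0 = 0.4856 m^3

0.4856


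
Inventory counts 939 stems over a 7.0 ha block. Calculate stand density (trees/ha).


Formula: Stand Density = N_trees / Area_ha
Density = 939 trees / 7.0 ha
Density = 134 trees/ha

134


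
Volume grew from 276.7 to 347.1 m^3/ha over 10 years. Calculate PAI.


Formula: PAI = (V_T2 - V_T1) / (T2 - T1)
Volume increment = 347.1 - 276.7 = 70.4 m^3/ha
PAI = 70.4 / 10 = 7.04 m^3/ha/year

7.04


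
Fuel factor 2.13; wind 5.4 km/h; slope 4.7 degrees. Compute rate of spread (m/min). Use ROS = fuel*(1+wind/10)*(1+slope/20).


Formula: ROS = fuel * (1 + wind/10) * (1 + slope/20)
Wind factor = 1 + 5.4/10 = 1.54
Slope factor = 1 + 4.7/20 = 1.235
ROS = 2.13 * 1.54 * 1.235 = 4.05 m/min

4.05


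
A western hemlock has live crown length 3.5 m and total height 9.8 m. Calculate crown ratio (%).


Formula: Crown Ratio = (Crown Length / Total Height) * 100
CR = (3.5 m / 9.8 m) * 100
CR = 0.3571 * 100 = 35.7%

35.7


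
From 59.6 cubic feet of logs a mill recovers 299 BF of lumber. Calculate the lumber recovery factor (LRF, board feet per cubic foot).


Formula: LRF = Lumber Output (BF) / Log Input (ft^3)
LRF = 299 BF / 59.6 ft^3
LRF = 5.02 BF/ft^3

5.02


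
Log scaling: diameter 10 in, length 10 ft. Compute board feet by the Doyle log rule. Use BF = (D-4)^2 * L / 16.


Doyle: BF = (D - 4)^2 * L / 16
Adjusted diameter = 10 - 4 = 6 in
(D-4)^2 = 6^2 = 36
BF = 36 * 10 / 16 = 23 BF

23


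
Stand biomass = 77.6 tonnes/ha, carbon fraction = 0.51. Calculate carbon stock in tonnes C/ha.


Formula: Carbon Stock = Biomass * Carbon Fraction
C = 77.6 t/ha * 0.51
C = 39.6 t C/ha

39.6


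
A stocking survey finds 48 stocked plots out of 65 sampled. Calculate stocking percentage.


Formula: Stocking % = stocked plots / total plots * 100
Stocking = 48 / 65 * 100
Stocking = 0.7385 * 100 = 73.8%

73.8


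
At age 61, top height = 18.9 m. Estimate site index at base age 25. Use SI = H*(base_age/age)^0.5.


Formula: SI = H_dom * (base_age / age)^0.5
Age ratio = 25 / 61 = 0.40984
sqrt(age_ratio) = 0.64018
SI = 18.9 * 0.64018 = 12.1 m

12.1


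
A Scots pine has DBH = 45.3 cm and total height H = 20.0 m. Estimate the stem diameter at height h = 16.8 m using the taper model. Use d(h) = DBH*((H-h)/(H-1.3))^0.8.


Taper: d(h) = DBH * ((H - h) / (H - 1.3))^0.8
Numerator = H - h = 20.0 - 16.8 = 3.2 m
Denominator = H - 1.3 = 20.0 - 1.3 = 18.7 m
Ratio = 3.2 / 18.7 = 0.17112
d = 45.3 * 0.17112^0.8 = 11.0 cm

11.0


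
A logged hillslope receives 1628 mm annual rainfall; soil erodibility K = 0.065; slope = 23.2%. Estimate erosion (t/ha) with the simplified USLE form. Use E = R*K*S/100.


Formula: E = R * K * S / 100  (simplified USLE)
R * K = 1628 * 0.065 = 105.82
E = 105.82 * 23.2 / 100 = 24.55 t/ha

24.55


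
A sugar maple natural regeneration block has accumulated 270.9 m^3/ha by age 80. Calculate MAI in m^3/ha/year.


Formula: MAI = Total Volume / Stand Age
MAI = 270.9 m^3/ha / 80 years
MAI = 3.39 m^3/ha/year

3.39


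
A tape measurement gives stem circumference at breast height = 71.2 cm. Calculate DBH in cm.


Formula: DBH = C / pi
DBH = 71.2 / pi
pi = 3.14159...
DBH = 22.7 cm

22.7


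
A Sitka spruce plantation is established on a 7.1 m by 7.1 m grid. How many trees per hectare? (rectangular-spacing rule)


Formula: TPH = 10000 m^2/ha / (spacing_x * spacing_y)
Area per tree = 7.1 m * 7.1 m = 50.41 m^2
TPH = 10000 / 50.41 = 198 trees/ha

198


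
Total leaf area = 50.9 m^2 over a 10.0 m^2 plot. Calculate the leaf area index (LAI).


Formula: LAI = total leaf area / ground area  (dimensionless)
LAI = 50.9 m^2 / 10.0 m^2
LAI = 5.09

5.09


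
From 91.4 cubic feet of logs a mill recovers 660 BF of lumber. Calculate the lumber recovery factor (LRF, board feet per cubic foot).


Formula: LRF = Lumber Output (BF) / Log Input (ft^3)
LRF = 660 BF / 91.4 ft^3
LRF = 7.22 BF/ft^3

7.22


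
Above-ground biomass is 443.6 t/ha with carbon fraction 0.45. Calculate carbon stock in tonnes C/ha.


Formula: Carbon Stock = Biomass * Carbon Fraction
C = 443.6 t/ha * 0.45
C = 199.6 t C/ha

199.6


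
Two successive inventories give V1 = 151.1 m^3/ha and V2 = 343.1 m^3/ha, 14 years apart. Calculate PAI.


Formula: PAI = (V_T2 - V_T1) / (T2 - T1)
Volume increment = 343.1 - 151.1 = 192.0 m^3/ha
PAI = 192.0 / 14 = 13.71 m^3/ha/year

13.71


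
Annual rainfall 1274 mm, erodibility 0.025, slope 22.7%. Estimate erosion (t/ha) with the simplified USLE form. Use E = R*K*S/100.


Formula: E = R * K * S / 100  (simplified USLE)
R * K = 1274 * 0.025 = 31.85
E = 31.85 * 22.7 / 100 = 7.23 t/ha

7.23


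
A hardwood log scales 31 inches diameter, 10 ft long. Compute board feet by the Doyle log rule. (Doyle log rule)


Doyle: BF = (D - 4)^2 * L / 16
Adjusted diameter = 31 - 4 = 27 in
(D-4)^2 = 27^2 = 729
BF = 729 * 10 / 16 = 456 BF

456


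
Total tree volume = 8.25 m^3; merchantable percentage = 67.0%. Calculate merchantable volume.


Formula: MV = V_total * (merchantable_pct / 100)
Merchantable fraction = 67.0% / 100 = 0.67
MV = 8.25 m^3 * 0.67 = 5.528 m^3

5.528


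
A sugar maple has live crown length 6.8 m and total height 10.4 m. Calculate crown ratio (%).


Formula: Crown Ratio = (Crown Length / Total Height) * 100
CR = (6.8 m / 10.4 m) * 100
CR = 0.6538 * 100 = 65.4%

65.4


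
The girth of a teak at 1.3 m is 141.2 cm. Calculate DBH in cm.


Formula: DBH = C / pi
DBH = 141.2 / pi
pi = 3.14159...
DBH = 44.9 cm

44.9


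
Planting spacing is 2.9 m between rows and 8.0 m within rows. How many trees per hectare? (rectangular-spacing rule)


Formula: TPH = 10000 m^2/ha / (spacing_x * spacing_y)
Area per tree = 2.9 m * 8.0 m = 23.2 m^2
TPH = 10000 / 23.2 = 431 trees/ha

431


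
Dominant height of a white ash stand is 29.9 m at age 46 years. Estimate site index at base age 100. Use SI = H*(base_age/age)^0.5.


Formula: SI = H_dom * (base_age / age)^0.5
Age ratio = 100 / 46 = 2.17391
sqrt(age_ratio) = 1.47442
SI = 29.9 * 1.47442 = 44.1 m

44.1


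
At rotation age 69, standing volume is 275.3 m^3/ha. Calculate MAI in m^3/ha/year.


Formula: MAI = Total Volume / Stand Age
MAI = 275.3 m^3/ha / 69 years
MAI = 3.99 m^3/ha/year

3.99


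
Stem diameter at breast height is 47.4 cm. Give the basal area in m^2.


Formula: BA = pi * (DBH/2)^2 / 10000  (cm^2 to m^2)
Radius = DBH/2 = 47.4/2 = 23.7 cm
BA = pi * 23.7^2 / 10000
   = 1764.6012 cm^2 / 10000
   = 0.1765 m^2

0.1765


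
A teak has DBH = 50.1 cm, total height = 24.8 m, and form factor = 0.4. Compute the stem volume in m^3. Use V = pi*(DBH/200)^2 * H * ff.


Formula: V = pi * (DBH/200)^2 * H * ff
Radius = DBH/200 = 50.1/200 = 0.2505 m
Radius^2 = 0.2505^2 = 0.06275025 m^2
V = pi * 0.06275025 * 24.8 * 0.4
V = 1.956 m^3

1.956


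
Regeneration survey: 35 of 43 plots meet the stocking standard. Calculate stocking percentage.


Formula: Stocking % = stocked plots / total plots * 100
Stocking = 35 / 43 * 100
Stocking = 0.814 * 100 = 81.4%

81.4


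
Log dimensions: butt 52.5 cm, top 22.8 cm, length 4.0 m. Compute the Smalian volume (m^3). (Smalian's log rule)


Smalian: V = (A1 + A2)/2 * L,  A = pi*(D/200)^2
A1 = pi*(52.5/200)^2 = 0.216475 m^2
A2 = pi*(22.8/200)^2 = 0.040828 m^2
V = (0.216475+0.040828)/2*4.0 = 0.5146 m^3

0.5146


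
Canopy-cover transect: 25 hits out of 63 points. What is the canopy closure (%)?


Formula: Canopy closure = covered points / total points * 100
Closure = 25 / 63 * 100
Closure = 0.3968 * 100 = 39.7%

39.7


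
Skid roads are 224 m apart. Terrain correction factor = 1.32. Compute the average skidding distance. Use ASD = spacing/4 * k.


Formula: ASD = (spacing / 4) * correction
Uncorrected distance = spacing / 4 = 224 / 4 = 56 m
ASD = 56 * 1.32 = 74 m

74


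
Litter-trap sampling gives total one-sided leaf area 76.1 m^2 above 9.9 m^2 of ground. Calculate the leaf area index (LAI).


Formula: LAI = total leaf area / ground area  (dimensionless)
LAI = 76.1 m^2 / 9.9 m^2
LAI = 7.69

7.69


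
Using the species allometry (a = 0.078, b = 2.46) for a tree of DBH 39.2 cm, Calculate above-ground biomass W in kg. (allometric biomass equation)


Formula: W = a * DBH^b  (allometric power law)
DBH^b = 39.2^2.46 = 8307.7558
W = 0.078 * 8307.7558 = 648.0 kg

648.0


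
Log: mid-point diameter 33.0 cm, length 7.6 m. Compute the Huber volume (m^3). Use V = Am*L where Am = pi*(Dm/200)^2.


Huber: V = Am * L,  Am = pi*(Dm/200)^2
Am = pi*(33.0/200)^2 = 0.08553 m^2
V = 0.08553*7.6 = 0.65 m^3

0.65


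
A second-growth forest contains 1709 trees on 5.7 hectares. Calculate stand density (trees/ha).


Formula: Stand Density = N_trees / Area_ha
Density = 1709 trees / 5.7 ha
Density = 300 trees/ha

300


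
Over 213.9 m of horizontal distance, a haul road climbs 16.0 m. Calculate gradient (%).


Formula: Gradient = rise / run * 100
Gradient = 16.0 / 213.9 * 100 = 7.5%

7.5


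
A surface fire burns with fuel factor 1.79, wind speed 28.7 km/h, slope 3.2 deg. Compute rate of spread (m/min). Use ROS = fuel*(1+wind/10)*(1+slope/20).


Formula: ROS = fuel * (1 + wind/10) * (1 + slope/20)
Wind factor = 1 + 28.7/10 = 3.87
Slope factor = 1 + 3.2/20 = 1.16
ROS = 1.79 * 3.87 * 1.16 = 8.04 m/min

8.04


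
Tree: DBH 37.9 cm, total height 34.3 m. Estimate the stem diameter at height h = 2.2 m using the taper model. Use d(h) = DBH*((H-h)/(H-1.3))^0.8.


Taper: d(h) = DBH * ((H - h) / (H - 1.3))^0.8
Numerator = H - h = 34.3 - 2.2 = 32.1 m
Denominator = H - 1.3 = 34.3 - 1.3 = 33.0 m
Ratio = 32.1 / 33.0 = 0.97273
d = 37.9 * 0.97273^0.8 = 37.1 cm

37.1


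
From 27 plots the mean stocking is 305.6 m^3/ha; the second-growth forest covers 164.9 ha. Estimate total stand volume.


Formula: Total Volume = Mean Volume per ha * Total Area
Total Volume = 305.6 m^3/ha * 164.9 ha
Total Volume = 50393 m^3

50393


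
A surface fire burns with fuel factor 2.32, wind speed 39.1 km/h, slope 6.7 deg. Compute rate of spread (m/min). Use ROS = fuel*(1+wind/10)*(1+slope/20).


Formula: ROS = fuel * (1 + wind/10) * (1 + slope/20)
Wind factor = 1 + 39.1/10 = 4.91
Slope factor = 1 + 6.7/20 = 1.335
ROS = 2.32 * 4.91 * 1.335 = 15.21 m/min

15.21


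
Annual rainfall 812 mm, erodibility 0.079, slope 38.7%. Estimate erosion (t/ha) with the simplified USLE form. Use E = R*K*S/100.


Formula: E = R * K * S / 100  (simplified USLE)
R * K = 812 * 0.079 = 64.148
E = 64.148 * 38.7 / 100 = 24.83 t/ha

24.83


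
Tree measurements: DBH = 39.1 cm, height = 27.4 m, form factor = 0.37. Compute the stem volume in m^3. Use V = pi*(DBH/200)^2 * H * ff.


Formula: V = pi * (DBH/200)^2 * H * ff
Radius = DBH/200 = 39.1/200 = 0.1955 m
Radius^2 = 0.1955^2 = 0.03822025 m^2
V = pi * 0.03822025 * 27.4 * 0.37
V = 1.217 m^3

1.217


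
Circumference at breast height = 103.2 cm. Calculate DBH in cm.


Formula: DBH = C / pi
DBH = 103.2 / pi
pi = 3.14159...
DBH = 32.8 cm

32.8


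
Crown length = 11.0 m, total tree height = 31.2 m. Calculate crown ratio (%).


Formula: Crown Ratio = (Crown Length / Total Height) * 100
CR = (11.0 m / 31.2 m) * 100
CR = 0.3526 * 100 = 35.3%

35.3


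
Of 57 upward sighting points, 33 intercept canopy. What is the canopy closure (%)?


Formula: Canopy closure = covered points / total points * 100
Closure = 33 / 57 * 100
Closure = 0.5789 * 100 = 57.9%

57.9


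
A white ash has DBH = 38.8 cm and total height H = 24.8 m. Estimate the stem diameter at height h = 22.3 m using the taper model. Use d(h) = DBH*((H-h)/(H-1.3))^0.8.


Taper: d(h) = DBH * ((H - h) / (H - 1.3))^0.8
Numerator = H - h = 24.8 - 22.3 = 2.5 m
Denominator = H - 1.3 = 24.8 - 1.3 = 23.5 m
Ratio = 2.5 / 23.5 = 0.10638
d = 38.8 * 0.10638^0.8 = 6.5 cm

6.5


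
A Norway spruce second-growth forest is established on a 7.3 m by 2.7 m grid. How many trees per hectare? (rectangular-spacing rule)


Formula: TPH = 10000 m^2/ha / (spacing_x * spacing_y)
Area per tree = 7.3 m * 2.7 m = 19.71 m^2
TPH = 10000 / 19.71 = 507 trees/ha

507


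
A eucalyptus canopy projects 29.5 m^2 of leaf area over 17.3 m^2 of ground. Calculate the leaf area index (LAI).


Formula: LAI = total leaf area / ground area  (dimensionless)
LAI = 29.5 m^2 / 17.3 m^2
LAI = 1.71

1.71


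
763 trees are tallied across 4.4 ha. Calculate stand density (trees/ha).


Formula: Stand Density = N_trees / Area_ha
Density = 763 trees / 4.4 ha
Density = 173 trees/ha

173


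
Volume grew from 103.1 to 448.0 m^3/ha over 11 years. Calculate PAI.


Formula: PAI = (V_T2 - V_T1) / (T2 - T1)
Volume increment = 448.0 - 103.1 = 344.9 m^3/ha
PAI = 344.9 / 11 = 31.35 m^3/ha/year

31.35


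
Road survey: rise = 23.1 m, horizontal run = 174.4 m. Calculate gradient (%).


Formula: Gradient = rise / run * 100
Gradient = 23.1 / 174.4 * 100 = 13.2%

13.2


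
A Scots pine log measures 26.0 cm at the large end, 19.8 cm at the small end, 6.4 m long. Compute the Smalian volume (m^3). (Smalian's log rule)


Smalian: V = (A1 + A2)/2 * L,  A = pi*(D/200)^2
A1 = pi*(26.0/200)^2 = 0.053093 m^2
A2 = pi*(19.8/200)^2 = 0.030791 m^2
V = (0.053093+0.030791)/2*6.4 = 0.2684 m^3

0.2684


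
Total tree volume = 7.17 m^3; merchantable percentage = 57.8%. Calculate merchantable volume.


Formula: MV = V_total * (merchantable_pct / 100)
Merchantable fraction = 57.8% / 100 = 0.578
MV = 7.17 m^3 * 0.578 = 4.144 m^3

4.144


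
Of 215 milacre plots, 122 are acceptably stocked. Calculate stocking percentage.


Formula: Stocking % = stocked plots / total plots * 100
Stocking = 122 / 215 * 100
Stocking = 0.5674 * 100 = 56.7%

56.7


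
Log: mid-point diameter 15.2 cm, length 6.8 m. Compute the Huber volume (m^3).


Huber: V = Am * L,  Am = pi*(Dm/200)^2
Am = pi*(15.2/200)^2 = 0.018146 m^2
V = 0.018146*6.8 = 0.1234 m^3

0.1234


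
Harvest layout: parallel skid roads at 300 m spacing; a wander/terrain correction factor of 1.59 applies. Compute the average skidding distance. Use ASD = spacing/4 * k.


Formula: ASD = (spacing / 4) * correction
Uncorrected distance = spacing / 4 = 300 / 4 = 75 m
ASD = 75 * 1.59 = 119 m

119


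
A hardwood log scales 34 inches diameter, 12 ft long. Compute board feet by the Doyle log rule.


Doyle: BF = (D - 4)^2 * L / 16
Adjusted diameter = 34 - 4 = 30 in
(D-4)^2 = 30^2 = 900
BF = 900 * 12 / 16 = 675 BF

675


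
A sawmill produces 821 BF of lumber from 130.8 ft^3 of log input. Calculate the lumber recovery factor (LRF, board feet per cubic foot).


Formula: LRF = Lumber Output (BF) / Log Input (ft^3)
LRF = 821 BF / 130.8 ft^3
LRF = 6.28 BF/ft^3

6.28


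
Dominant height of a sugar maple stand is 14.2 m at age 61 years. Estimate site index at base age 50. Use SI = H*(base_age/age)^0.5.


Formula: SI = H_dom * (base_age / age)^0.5
Age ratio = 50 / 61 = 0.81967
sqrt(age_ratio) = 0.90536
SI = 14.2 * 0.90536 = 12.9 m

12.9


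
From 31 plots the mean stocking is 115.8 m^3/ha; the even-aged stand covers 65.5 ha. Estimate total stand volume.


Formula: Total Volume = Mean Volume per ha * Total Area
Total Volume = 115.8 m^3/ha * 65.5 ha
Total Volume = 7585 m^3

7585


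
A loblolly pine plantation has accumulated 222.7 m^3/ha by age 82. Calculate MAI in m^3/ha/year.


Formula: MAI = Total Volume / Stand Age
MAI = 222.7 m^3/ha / 82 years
MAI = 2.72 m^3/ha/year

2.72


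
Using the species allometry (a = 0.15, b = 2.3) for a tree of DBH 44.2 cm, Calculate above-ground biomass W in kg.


Formula: W = a * DBH^b  (allometric power law)
DBH^b = 44.2^2.3 = 6087.952
W = 0.15 * 6087.952 = 913.2 kg

913.2


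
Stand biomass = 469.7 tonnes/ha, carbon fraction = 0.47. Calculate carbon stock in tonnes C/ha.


Formula: Carbon Stock = Biomass * Carbon Fraction
C = 469.7 t/ha * 0.47
C = 220.8 t C/ha

220.8


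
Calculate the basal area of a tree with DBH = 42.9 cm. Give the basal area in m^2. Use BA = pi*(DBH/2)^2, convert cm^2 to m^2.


Formula: BA = pi * (DBH/2)^2 / 10000  (cm^2 to m^2)
Radius = DBH/2 = 42.9/2 = 21.45 cm
BA = pi * 21.45^2 / 10000
   = 1445.4546 cm^2 / 10000
   = 0.1445 m^2

0.1445


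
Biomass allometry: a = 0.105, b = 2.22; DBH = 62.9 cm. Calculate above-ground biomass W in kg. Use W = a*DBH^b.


Formula: W = a * DBH^b  (allometric power law)
DBH^b = 62.9^2.22 = 9840.2115
W = 0.105 * 9840.2115 = 1033.2 kg

1033.2


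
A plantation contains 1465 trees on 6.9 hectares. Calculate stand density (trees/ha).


Formula: Stand Density = N_trees / Area_ha
Density = 1465 trees / 6.9 ha
Density = 212 trees/ha

212


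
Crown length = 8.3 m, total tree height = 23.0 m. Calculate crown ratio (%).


Formula: Crown Ratio = (Crown Length / Total Height) * 100
CR = (8.3 m / 23.0 m) * 100
CR = 0.3609 * 100 = 36.1%

36.1


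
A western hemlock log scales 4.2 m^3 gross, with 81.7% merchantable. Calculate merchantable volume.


Formula: MV = V_total * (merchantable_pct / 100)
Merchantable fraction = 81.7% / 100 = 0.817
MV = 4.2 m^3 * 0.817 = 3.431 m^3

3.431


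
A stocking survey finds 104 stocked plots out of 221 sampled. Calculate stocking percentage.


Formula: Stocking % = stocked plots / total plots * 100
Stocking = 104 / 221 * 100
Stocking = 0.4706 * 100 = 47.1%

47.1


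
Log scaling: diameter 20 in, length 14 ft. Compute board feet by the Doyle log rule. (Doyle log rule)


Doyle: BF = (D - 4)^2 * L / 16
Adjusted diameter = 20 - 4 = 16 in
(D-4)^2 = 16^2 = 256
BF = 256 * 14 / 16 = 224 BF

224


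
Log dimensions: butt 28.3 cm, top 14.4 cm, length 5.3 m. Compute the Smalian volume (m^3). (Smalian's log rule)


Smalian: V = (A1 + A2)/2 * L,  A = pi*(D/200)^2
A1 = pi*(28.3/200)^2 = 0.062902 m^2
A2 = pi*(14.4/200)^2 = 0.016286 m^2
V = (0.062902+0.016286)/2*5.3 = 0.2098 m^3

0.2098


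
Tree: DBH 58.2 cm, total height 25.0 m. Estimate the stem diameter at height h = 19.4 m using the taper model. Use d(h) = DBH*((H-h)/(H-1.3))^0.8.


Taper: d(h) = DBH * ((H - h) / (H - 1.3))^0.8
Numerator = H - h = 25.0 - 19.4 = 5.6 m
Denominator = H - 1.3 = 25.0 - 1.3 = 23.7 m
Ratio = 5.6 / 23.7 = 0.23629
d = 58.2 * 0.23629^0.8 = 18.4 cm

18.4


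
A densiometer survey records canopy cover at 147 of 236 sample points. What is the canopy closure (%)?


Formula: Canopy closure = covered points / total points * 100
Closure = 147 / 236 * 100
Closure = 0.6229 * 100 = 62.3%

62.3


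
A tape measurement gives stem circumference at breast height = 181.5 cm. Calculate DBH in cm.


Formula: DBH = C / pi
DBH = 181.5 / pi
pi = 3.14159...
DBH = 57.8 cm

57.8


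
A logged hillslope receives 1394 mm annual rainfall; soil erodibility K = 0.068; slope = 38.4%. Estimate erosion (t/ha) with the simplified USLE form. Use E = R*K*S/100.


Formula: E = R * K * S / 100  (simplified USLE)
R * K = 1394 * 0.068 = 94.792
E = 94.792 * 38.4 / 100 = 36.4 t/ha

36.4


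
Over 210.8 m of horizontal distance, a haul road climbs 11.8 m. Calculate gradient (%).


Formula: Gradient = rise / run * 100
Gradient = 11.8 / 210.8 * 100 = 5.6%

5.6


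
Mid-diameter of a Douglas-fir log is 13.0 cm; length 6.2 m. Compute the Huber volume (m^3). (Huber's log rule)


Huber: V = Am * L,  Am = pi*(Dm/200)^2
Am = pi*(13.0/200)^2 = 0.013273 m^2
V = 0.013273*6.2 = 0.0823 m^3

0.0823


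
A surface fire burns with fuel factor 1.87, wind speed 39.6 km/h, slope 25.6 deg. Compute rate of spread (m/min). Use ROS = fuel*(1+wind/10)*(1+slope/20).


Formula: ROS = fuel * (1 + wind/10) * (1 + slope/20)
Wind factor = 1 + 39.6/10 = 4.96
Slope factor = 1 + 25.6/20 = 2.28
ROS = 1.87 * 4.96 * 2.28 = 21.15 m/min

21.15


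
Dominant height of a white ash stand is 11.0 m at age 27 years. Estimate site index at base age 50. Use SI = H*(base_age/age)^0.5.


Formula: SI = H_dom * (base_age / age)^0.5
Age ratio = 50 / 27 = 1.85185
sqrt(age_ratio) = 1.36083
SI = 11.0 * 1.36083 = 15.0 m

15.0


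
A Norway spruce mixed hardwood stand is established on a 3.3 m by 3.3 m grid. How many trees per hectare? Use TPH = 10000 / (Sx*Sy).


Formula: TPH = 10000 m^2/ha / (spacing_x * spacing_y)
Area per tree = 3.3 m * 3.3 m = 10.89 m^2
TPH = 10000 / 10.89 = 918 trees/ha

918


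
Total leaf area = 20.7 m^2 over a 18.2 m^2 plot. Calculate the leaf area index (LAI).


Formula: LAI = total leaf area / ground area  (dimensionless)
LAI = 20.7 m^2 / 18.2 m^2
LAI = 1.14

1.14


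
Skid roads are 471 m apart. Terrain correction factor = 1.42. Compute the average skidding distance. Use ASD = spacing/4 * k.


Formula: ASD = (spacing / 4) * correction
Uncorrected distance = spacing / 4 = 471 / 4 = 117.75 m
ASD = 117.75 * 1.42 = 167 m

167


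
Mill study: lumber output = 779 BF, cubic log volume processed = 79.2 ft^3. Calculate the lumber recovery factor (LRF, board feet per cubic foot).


Formula: LRF = Lumber Output (BF) / Log Input (ft^3)
LRF = 779 BF / 79.2 ft^3
LRF = 9.84 BF/ft^3

9.84


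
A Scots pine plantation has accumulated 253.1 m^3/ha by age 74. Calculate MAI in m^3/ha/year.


Formula: MAI = Total Volume / Stand Age
MAI = 253.1 m^3/ha / 74 years
MAI = 3.42 m^3/ha/year

3.42


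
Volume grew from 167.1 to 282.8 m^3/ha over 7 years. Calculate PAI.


Formula: PAI = (V_T2 - V_T1) / (T2 - T1)
Volume increment = 282.8 - 167.1 = 115.7 m^3/ha
PAI = 115.7 / 7 = 16.53 m^3/ha/year

16.53


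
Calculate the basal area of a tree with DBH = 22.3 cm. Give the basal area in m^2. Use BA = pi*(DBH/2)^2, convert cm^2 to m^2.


Formula: BA = pi * (DBH/2)^2 / 10000  (cm^2 to m^2)
Radius = DBH/2 = 22.3/2 = 11.15 cm
BA = pi * 11.15^2 / 10000
   = 390.5707 cm^2 / 10000
   = 0.0391 m^2

0.0391


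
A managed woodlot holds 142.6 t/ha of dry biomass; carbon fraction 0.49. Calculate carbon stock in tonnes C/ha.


Formula: Carbon Stock = Biomass * Carbon Fraction
C = 142.6 t/ha * 0.49
C = 69.9 t C/ha

69.9


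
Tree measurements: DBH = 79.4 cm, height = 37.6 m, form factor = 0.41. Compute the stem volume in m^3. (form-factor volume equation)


Formula: V = pi * (DBH/200)^2 * H * ff
Radius = DBH/200 = 79.4/200 = 0.397 m
Radius^2 = 0.397^2 = 0.157609 m^2
V = pi * 0.157609 * 37.6 * 0.41
V = 7.633 m^3

7.633


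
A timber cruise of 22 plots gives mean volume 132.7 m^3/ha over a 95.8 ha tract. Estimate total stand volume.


Formula: Total Volume = Mean Volume per ha * Total Area
Total Volume = 132.7 m^3/ha * 95.8 ha
Total Volume = 12713 m^3

12713


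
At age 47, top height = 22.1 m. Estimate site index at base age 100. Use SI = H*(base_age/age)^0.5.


Formula: SI = H_dom * (base_age / age)^0.5
Age ratio = 100 / 47 = 2.12766
sqrt(age_ratio) = 1.45865
SI = 22.1 * 1.45865 = 32.2 m

32.2


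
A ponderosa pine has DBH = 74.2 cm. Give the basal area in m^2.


Formula: BA = pi * (DBH/2)^2 / 10000  (cm^2 to m^2)
Radius = DBH/2 = 74.2/2 = 37.1 cm
BA = pi * 37.1^2 / 10000
   = 4324.1195 cm^2 / 10000
   = 0.4324 m^2

0.4324


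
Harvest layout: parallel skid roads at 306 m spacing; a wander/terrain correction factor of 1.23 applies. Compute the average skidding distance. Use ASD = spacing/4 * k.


Formula: ASD = (spacing / 4) * correction
Uncorrected distance = spacing / 4 = 306 / 4 = 76.5 m
ASD = 76.5 * 1.23 = 94 m

94


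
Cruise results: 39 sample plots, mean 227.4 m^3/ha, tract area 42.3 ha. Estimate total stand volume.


Formula: Total Volume = Mean Volume per ha * Total Area
Total Volume = 227.4 m^3/ha * 42.3 ha
Total Volume = 9619 m^3

9619


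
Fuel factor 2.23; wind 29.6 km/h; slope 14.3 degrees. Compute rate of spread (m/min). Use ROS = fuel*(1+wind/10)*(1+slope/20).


Formula: ROS = fuel * (1 + wind/10) * (1 + slope/20)
Wind factor = 1 + 29.6/10 = 3.96
Slope factor = 1 + 14.3/20 = 1.715
ROS = 2.23 * 3.96 * 1.715 = 15.14 m/min

15.14


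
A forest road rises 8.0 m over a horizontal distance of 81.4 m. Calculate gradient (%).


Formula: Gradient = rise / run * 100
Gradient = 8.0 / 81.4 * 100 = 9.8%

9.8


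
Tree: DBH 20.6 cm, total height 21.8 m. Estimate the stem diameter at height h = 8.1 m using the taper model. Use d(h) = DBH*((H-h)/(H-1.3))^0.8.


Taper: d(h) = DBH * ((H - h) / (H - 1.3))^0.8
Numerator = H - h = 21.8 - 8.1 = 13.7 m
Denominator = H - 1.3 = 21.8 - 1.3 = 20.5 m
Ratio = 13.7 / 20.5 = 0.66829
d = 20.6 * 0.66829^0.8 = 14.9 cm

14.9


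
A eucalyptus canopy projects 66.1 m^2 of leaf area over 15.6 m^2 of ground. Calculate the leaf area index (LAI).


Formula: LAI = total leaf area / ground area  (dimensionless)
LAI = 66.1 m^2 / 15.6 m^2
LAI = 4.24

4.24


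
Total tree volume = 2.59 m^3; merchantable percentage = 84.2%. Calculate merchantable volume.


Formula: MV = V_total * (merchantable_pct / 100)
Merchantable fraction = 84.2% / 100 = 0.842
MV = 2.59 m^3 * 0.842 = 2.181 m^3

2.181


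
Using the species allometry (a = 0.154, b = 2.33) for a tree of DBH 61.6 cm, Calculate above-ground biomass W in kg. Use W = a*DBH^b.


Formula: W = a * DBH^b  (allometric power law)
DBH^b = 61.6^2.33 = 14781.6549
W = 0.154 * 14781.6549 = 2276.4 kg

2276.4


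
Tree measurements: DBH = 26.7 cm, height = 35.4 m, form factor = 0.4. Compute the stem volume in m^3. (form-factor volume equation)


Formula: V = pi * (DBH/200)^2 * H * ff
Radius = DBH/200 = 26.7/200 = 0.1335 m
Radius^2 = 0.1335^2 = 0.01782225 m^2
V = pi * 0.01782225 * 35.4 * 0.4
V = 0.793 m^3

0.793


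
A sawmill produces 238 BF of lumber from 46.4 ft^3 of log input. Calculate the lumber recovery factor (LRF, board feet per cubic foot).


Formula: LRF = Lumber Output (BF) / Log Input (ft^3)
LRF = 238 BF / 46.4 ft^3
LRF = 5.13 BF/ft^3

5.13


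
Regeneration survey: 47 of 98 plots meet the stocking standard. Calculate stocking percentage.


Formula: Stocking % = stocked plots / total plots * 100
Stocking = 47 / 98 * 100
Stocking = 0.4796 * 100 = 48.0%

48.0


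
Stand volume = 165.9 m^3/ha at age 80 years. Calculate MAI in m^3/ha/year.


Formula: MAI = Total Volume / Stand Age
MAI = 165.9 m^3/ha / 80 years
MAI = 2.07 m^3/ha/year

2.07


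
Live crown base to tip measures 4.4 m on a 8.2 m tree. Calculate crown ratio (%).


Formula: Crown Ratio = (Crown Length / Total Height) * 100
CR = (4.4 m / 8.2 m) * 100
CR = 0.5366 * 100 = 53.7%

53.7


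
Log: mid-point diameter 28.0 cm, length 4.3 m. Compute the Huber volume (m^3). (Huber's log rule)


Huber: V = Am * L,  Am = pi*(Dm/200)^2
Am = pi*(28.0/200)^2 = 0.061575 m^2
V = 0.061575*4.3 = 0.2648 m^3

0.2648


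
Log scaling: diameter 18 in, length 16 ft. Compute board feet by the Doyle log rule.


Doyle: BF = (D - 4)^2 * L / 16
Adjusted diameter = 18 - 4 = 14 in
(D-4)^2 = 14^2 = 196
BF = 196 * 16 / 16 = 196 BF

196


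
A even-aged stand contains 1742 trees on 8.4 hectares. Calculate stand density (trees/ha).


Formula: Stand Density = N_trees / Area_ha
Density = 1742 trees / 8.4 ha
Density = 207 trees/ha

207


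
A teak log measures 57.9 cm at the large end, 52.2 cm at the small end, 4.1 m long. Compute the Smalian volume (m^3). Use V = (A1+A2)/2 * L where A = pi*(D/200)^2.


Smalian: V = (A1 + A2)/2 * L,  A = pi*(D/200)^2
A1 = pi*(57.9/200)^2 = 0.263298 m^2
A2 = pi*(52.2/200)^2 = 0.214008 m^2
V = (0.263298+0.214008)/2*4.1 = 0.9785 m^3

0.9785


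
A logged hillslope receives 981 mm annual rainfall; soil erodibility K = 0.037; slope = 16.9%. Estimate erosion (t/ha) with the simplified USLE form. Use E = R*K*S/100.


Formula: E = R * K * S / 100  (simplified USLE)
R * K = 981 * 0.037 = 36.297
E = 36.297 * 16.9 / 100 = 6.13 t/ha

6.13


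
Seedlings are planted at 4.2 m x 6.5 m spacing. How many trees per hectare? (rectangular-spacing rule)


Formula: TPH = 10000 m^2/ha / (spacing_x * spacing_y)
Area per tree = 4.2 m * 6.5 m = 27.3 m^2
TPH = 10000 / 27.3 = 366 trees/ha

366


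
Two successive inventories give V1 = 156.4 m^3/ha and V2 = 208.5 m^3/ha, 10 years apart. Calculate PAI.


Formula: PAI = (V_T2 - V_T1) / (T2 - T1)
Volume increment = 208.5 - 156.4 = 52.1 m^3/ha
PAI = 52.1 / 10 = 5.21 m^3/ha/year

5.21


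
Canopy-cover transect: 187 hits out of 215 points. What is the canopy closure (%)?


Formula: Canopy closure = covered points / total points * 100
Closure = 187 / 215 * 100
Closure = 0.8698 * 100 = 87.0%

87.0


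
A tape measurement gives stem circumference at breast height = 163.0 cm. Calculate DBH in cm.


Formula: DBH = C / pi
DBH = 163.0 / pi
pi = 3.14159...
DBH = 51.9 cm

51.9


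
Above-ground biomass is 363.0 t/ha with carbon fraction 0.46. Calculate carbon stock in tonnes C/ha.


Formula: Carbon Stock = Biomass * Carbon Fraction
C = 363.0 t/ha * 0.46
C = 167.0 t C/ha

167.0


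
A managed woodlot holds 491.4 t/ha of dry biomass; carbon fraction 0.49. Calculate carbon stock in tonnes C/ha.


Formula: Carbon Stock = Biomass * Carbon Fraction
C = 491.4 t/ha * 0.49
C = 240.8 t C/ha

240.8


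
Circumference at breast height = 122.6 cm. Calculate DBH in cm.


Formula: DBH = C / pi
DBH = 122.6 / pi
pi = 3.14159...
DBH = 39.0 cm

39.0


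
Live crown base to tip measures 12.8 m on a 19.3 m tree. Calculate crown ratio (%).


Formula: Crown Ratio = (Crown Length / Total Height) * 100
CR = (12.8 m / 19.3 m) * 100
CR = 0.6632 * 100 = 66.3%

66.3


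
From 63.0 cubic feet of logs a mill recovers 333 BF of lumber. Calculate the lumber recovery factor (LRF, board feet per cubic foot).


Formula: LRF = Lumber Output (BF) / Log Input (ft^3)
LRF = 333 BF / 63.0 ft^3
LRF = 5.29 BF/ft^3

5.29


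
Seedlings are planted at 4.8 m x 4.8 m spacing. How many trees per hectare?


Formula: TPH = 10000 m^2/ha / (spacing_x * spacing_y)
Area per tree = 4.8 m * 4.8 m = 23.04 m^2
TPH = 10000 / 23.04 = 434 trees/ha

434


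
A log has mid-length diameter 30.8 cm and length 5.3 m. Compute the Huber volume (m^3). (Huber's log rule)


Huber: V = Am * L,  Am = pi*(Dm/200)^2
Am = pi*(30.8/200)^2 = 0.074506 m^2
V = 0.074506*5.3 = 0.3949 m^3

0.3949


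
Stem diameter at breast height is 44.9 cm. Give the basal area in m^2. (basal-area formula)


Formula: BA = pi * (DBH/2)^2 / 10000  (cm^2 to m^2)
Radius = DBH/2 = 44.9/2 = 22.45 cm
BA = pi * 22.45^2 / 10000
   = 1583.3706 cm^2 / 10000
   = 0.1583 m^2

0.1583


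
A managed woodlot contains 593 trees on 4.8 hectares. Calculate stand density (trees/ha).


Formula: Stand Density = N_trees / Area_ha
Density = 593 trees / 4.8 ha
Density = 124 trees/ha

124


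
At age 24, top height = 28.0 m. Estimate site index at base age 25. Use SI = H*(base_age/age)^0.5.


Formula: SI = H_dom * (base_age / age)^0.5
Age ratio = 25 / 24 = 1.04167
sqrt(age_ratio) = 1.02062
SI = 28.0 * 1.02062 = 28.6 m

28.6


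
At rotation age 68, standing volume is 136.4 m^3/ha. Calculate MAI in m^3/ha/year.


Formula: MAI = Total Volume / Stand Age
MAI = 136.4 m^3/ha / 68 years
MAI = 2.01 m^3/ha/year

2.01


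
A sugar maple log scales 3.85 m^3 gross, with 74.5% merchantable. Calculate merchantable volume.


Formula: MV = V_total * (merchantable_pct / 100)
Merchantable fraction = 74.5% / 100 = 0.745
MV = 3.85 m^3 * 0.745 = 2.868 m^3

2.868


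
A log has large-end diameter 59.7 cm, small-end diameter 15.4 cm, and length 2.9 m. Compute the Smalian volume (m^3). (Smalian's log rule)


Smalian: V = (A1 + A2)/2 * L,  A = pi*(D/200)^2
A1 = pi*(59.7/200)^2 = 0.279923 m^2
A2 = pi*(15.4/200)^2 = 0.018627 m^2
V = (0.279923+0.018627)/2*2.9 = 0.4329 m^3

0.4329


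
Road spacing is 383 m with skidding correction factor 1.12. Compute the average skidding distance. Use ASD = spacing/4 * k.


Formula: ASD = (spacing / 4) * correction
Uncorrected distance = spacing / 4 = 383 / 4 = 95.75 m
ASD = 95.75 * 1.12 = 107 m

107


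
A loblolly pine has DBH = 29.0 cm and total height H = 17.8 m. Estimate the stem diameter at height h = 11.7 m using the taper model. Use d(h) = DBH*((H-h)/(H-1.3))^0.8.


Taper: d(h) = DBH * ((H - h) / (H - 1.3))^0.8
Numerator = H - h = 17.8 - 11.7 = 6.1 m
Denominator = H - 1.3 = 17.8 - 1.3 = 16.5 m
Ratio = 6.1 / 16.5 = 0.3697
d = 29.0 * 0.3697^0.8 = 13.1 cm

13.1


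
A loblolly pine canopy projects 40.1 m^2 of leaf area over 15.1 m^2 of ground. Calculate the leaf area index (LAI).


Formula: LAI = total leaf area / ground area  (dimensionless)
LAI = 40.1 m^2 / 15.1 m^2
LAI = 2.66

2.66


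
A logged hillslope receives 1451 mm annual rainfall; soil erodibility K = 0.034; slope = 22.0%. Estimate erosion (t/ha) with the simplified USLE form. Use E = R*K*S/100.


Formula: E = R * K * S / 100  (simplified USLE)
R * K = 1451 * 0.034 = 49.334
E = 49.334 * 22.0 / 100 = 10.85 t/ha

10.85
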